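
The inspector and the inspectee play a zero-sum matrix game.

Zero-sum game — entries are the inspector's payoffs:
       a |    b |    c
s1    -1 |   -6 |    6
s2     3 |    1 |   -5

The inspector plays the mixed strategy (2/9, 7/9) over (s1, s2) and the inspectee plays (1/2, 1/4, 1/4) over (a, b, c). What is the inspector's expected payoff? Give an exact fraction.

5/18

Against (1/2, 1/4, 1/4), each row's expected payoff is s1: -1/2; s2: 1/2.
Taking the (2/9, 7/9)-weighted average: (2/9)·(-1/2) + (7/9)·(1/2) = 5/18.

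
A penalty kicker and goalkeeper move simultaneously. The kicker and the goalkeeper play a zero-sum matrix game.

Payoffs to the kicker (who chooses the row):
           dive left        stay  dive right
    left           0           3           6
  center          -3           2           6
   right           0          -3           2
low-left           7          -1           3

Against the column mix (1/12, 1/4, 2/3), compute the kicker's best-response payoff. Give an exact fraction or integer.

left: (0)·(1/12) + (3)·(1/4) + (6)·(2/3) = 19/4.
center: (-3)·(1/12) + (2)·(1/4) + (6)·(2/3) = 17/4.
right: (0)·(1/12) + (-3)·(1/4) + (2)·(2/3) = 7/12.
low-left: (7)·(1/12) + (-1)·(1/4) + (3)·(2/3) = 7/3.
The best pure response is left with expected payoff 19/4.

19/4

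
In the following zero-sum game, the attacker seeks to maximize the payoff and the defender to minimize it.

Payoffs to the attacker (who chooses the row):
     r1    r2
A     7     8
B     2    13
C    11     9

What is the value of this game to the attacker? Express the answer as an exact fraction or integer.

Row A is strictly dominated by row C, so the attacker never plays it.
The remaining 2×2 game on (B, C) × (r1, r2) has no saddle point. Let the attacker play B with probability p; indifference gives 2p + 11(1−p) = 13p + 9(1−p), so p = 2/13.
Similarly the defender's optimal q on r1 is 4/13, and the value is 2·(4/13) + (13)·(9/13) = 125/13.

125/13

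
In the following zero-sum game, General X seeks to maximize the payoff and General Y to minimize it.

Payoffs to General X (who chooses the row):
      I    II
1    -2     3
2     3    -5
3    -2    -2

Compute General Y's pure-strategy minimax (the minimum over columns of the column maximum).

3

The worst case (largest entry) in each column is I: 3, II: 3.
The best (smallest) of these is 3.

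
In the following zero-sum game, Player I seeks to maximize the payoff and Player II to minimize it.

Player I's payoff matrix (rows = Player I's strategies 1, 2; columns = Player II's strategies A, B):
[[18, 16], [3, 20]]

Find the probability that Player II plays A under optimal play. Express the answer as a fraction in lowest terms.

4/19

Row minima are 16 and 3, so Player I's maximin is 16; column maxima are 18 and 20, so Player II's minimax is 18. These differ, so the equilibrium is in mixed strategies.
Let Player II play A with probability q. Player I is indifferent when 18q + 16(1−q) = 3q + 20(1−q), giving q = 4/19.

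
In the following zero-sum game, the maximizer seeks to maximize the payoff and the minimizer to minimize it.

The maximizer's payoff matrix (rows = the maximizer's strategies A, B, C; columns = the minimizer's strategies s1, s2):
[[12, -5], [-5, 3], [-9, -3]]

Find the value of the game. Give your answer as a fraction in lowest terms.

11/25

Row C is strictly dominated by row B, so the maximizer never plays it.
The remaining 2×2 game on (A, B) × (s1, s2) has no saddle point. Let the maximizer play A with probability p; indifference gives 12p − 5(1−p) = −5p + 3(1−p), so p = 8/25.
Similarly the minimizer's optimal q on s1 is 8/25, and the value is 12·(8/25) + (-5)·(17/25) = 11/25.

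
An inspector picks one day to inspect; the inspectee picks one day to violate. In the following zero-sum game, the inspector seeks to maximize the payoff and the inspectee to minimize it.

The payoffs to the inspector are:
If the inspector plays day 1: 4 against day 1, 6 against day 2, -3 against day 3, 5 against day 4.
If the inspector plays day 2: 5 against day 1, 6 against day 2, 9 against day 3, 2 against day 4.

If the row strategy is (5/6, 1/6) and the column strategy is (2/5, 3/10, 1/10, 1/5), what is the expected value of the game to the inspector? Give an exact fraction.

64/15

Against (2/5, 3/10, 1/10, 1/5), each row's expected payoff is day 1: 41/10; day 2: 51/10.
Taking the (5/6, 1/6)-weighted average: (5/6)·(41/10) + (1/6)·(51/10) = 64/15.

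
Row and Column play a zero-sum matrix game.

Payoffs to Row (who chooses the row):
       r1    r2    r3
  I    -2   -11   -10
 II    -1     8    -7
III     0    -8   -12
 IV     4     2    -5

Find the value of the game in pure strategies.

Row minima: -11, -7, -12, -5 → Row's maximin is -5.
Column maxima: 4, 8, -5 → Column's minimax is -5.
They coincide at (IV, r3), so the value is -5.

-5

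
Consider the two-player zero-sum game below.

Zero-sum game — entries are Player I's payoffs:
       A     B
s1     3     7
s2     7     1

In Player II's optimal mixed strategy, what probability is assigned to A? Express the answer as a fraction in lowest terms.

Row minima are 3 and 1, so Player I's maximin is 3; column maxima are 7 and 7, so Player II's minimax is 7. These differ, so the equilibrium is in mixed strategies.
Let Player II play A with probability q. Player I is indifferent when 3q + 7(1−q) = 7q + (1−q), giving q = 3/5.

3/5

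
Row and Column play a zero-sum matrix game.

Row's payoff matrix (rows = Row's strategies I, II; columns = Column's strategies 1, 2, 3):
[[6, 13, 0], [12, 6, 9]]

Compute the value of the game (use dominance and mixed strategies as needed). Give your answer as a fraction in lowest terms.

Column 1 is strictly dominated by 3 for Column (it gives Row more in every row).
The remaining 2×2 game on (I, II) × (2, 3) has no saddle point. Let Row play I with probability p; indifference gives 13p + 6(1−p) = 9(1−p), so p = 3/16.
Similarly Column's optimal q on 2 is 9/16, and the value is 13·(9/16) + (0)·(7/16) = 117/16.

117/16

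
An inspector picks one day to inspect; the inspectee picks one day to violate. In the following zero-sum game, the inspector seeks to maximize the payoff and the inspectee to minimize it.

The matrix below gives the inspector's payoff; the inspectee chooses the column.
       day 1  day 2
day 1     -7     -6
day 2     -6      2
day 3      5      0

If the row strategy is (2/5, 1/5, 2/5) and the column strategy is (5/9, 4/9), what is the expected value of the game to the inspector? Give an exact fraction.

Against (5/9, 4/9), each row's expected payoff is day 1: -59/9; day 2: -22/9; day 3: 25/9.
Taking the (2/5, 1/5, 2/5)-weighted average: (2/5)·(-59/9) + (1/5)·(-22/9) + (2/5)·(25/9) = -2.

-2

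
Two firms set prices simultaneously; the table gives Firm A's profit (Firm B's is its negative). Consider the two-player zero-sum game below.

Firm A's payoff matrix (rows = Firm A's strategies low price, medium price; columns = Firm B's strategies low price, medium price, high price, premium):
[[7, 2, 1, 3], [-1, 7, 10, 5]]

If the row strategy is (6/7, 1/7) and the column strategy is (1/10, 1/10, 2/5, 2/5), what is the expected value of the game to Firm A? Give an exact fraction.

Against (1/10, 1/10, 2/5, 2/5), each row's expected payoff is low price: 5/2; medium price: 33/5.
Taking the (6/7, 1/7)-weighted average: (6/7)·(5/2) + (1/7)·(33/5) = 108/35.

108/35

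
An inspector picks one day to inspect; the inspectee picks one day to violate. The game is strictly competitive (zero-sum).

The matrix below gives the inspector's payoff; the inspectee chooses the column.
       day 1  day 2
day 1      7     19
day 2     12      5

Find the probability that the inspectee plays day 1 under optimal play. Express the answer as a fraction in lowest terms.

Row minima are 7 and 5, so the inspector's maximin is 7; column maxima are 12 and 19, so the inspectee's minimax is 12. These differ, so the equilibrium is in mixed strategies.
Let the inspectee play day 1 with probability q. The inspector is indifferent when 7q + 19(1−q) = 12q + 5(1−q), giving q = 14/19.

14/19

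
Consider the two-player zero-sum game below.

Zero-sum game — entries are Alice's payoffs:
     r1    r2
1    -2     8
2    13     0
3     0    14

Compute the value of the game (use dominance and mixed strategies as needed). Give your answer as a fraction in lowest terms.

182/27

Row 1 is strictly dominated by row 3, so Alice never plays it.
The remaining 2×2 game on (2, 3) × (r1, r2) has no saddle point. Let Alice play 2 with probability p; indifference gives 13p = 14(1−p), so p = 14/27.
Similarly Bob's optimal q on r1 is 14/27, and the value is 13·(14/27) + (0)·(13/27) = 182/27.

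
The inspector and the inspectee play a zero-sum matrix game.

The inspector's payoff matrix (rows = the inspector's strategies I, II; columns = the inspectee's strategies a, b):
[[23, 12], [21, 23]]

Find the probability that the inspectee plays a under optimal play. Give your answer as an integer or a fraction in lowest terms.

Row minima are 12 and 21, so the inspector's maximin is 21; column maxima are 23 and 23, so the inspectee's minimax is 23. These differ, so the equilibrium is in mixed strategies.
Let the inspectee play a with probability q. The inspector is indifferent when 23q + 12(1−q) = 21q + 23(1−q), giving q = 11/13.

11/13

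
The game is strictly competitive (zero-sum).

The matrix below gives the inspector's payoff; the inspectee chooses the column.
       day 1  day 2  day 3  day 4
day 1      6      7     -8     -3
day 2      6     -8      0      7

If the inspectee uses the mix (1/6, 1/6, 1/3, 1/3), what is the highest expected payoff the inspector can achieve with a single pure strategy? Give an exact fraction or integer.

2

day 1: (6)·(1/6) + (7)·(1/6) + (-8)·(1/3) + (-3)·(1/3) = -3/2.
day 2: (6)·(1/6) + (-8)·(1/6) + (0)·(1/3) + (7)·(1/3) = 2.
The best pure response is day 2 with expected payoff 2.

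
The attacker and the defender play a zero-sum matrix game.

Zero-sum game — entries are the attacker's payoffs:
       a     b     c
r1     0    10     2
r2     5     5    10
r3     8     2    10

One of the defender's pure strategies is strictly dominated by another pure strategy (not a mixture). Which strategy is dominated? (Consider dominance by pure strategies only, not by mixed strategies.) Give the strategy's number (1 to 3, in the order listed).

3

The defender prefers columns that give the attacker less. Compare c with a: 0 < 2, 5 < 10, 8 < 10.
So a strictly dominates c for the defender; c is strictly dominated.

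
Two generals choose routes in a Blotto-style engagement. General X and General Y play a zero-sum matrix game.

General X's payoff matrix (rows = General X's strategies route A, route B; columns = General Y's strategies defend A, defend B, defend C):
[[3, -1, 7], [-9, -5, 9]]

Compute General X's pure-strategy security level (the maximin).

-1

The worst-case payoff for each row is route A: -1, route B: -9.
The best of these is -1.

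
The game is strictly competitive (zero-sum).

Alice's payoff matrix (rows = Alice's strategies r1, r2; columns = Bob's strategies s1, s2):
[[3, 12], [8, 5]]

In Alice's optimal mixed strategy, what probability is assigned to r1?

Row minima are 3 and 5, so Alice's maximin is 5; column maxima are 8 and 12, so Bob's minimax is 8. These differ, so the equilibrium is in mixed strategies.
Let Alice play r1 with probability p. Bob is indifferent when 3p + 8(1−p) = 12p + 5(1−p), giving p = 1/4.

1/4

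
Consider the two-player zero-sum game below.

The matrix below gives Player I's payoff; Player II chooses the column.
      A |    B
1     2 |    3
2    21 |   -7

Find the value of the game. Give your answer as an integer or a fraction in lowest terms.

77/29

Row minima are 2 and -7, so Player I's maximin is 2; column maxima are 21 and 3, so Player II's minimax is 3. These differ, so the equilibrium is in mixed strategies.
Let Player I play 1 with probability p. Player II is indifferent when 2p + 21(1−p) = 3p − 7(1−p), giving p = 28/29.
Let Player II play A with probability q. Player I is indifferent when 2q + 3(1−q) = 21q − 7(1−q), giving q = 10/29.
The value is 2·(10/29) + (3)·(19/29) = 77/29.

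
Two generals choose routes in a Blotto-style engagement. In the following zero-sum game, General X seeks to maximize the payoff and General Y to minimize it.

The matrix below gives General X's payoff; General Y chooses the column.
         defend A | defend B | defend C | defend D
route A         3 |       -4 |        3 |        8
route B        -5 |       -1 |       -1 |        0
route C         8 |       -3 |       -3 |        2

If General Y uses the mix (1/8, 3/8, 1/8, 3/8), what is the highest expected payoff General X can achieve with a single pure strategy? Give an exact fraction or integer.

9/4

route A: (3)·(1/8) + (-4)·(3/8) + (3)·(1/8) + (8)·(3/8) = 9/4.
route B: (-5)·(1/8) + (-1)·(3/8) + (-1)·(1/8) + (0)·(3/8) = -9/8.
route C: (8)·(1/8) + (-3)·(3/8) + (-3)·(1/8) + (2)·(3/8) = 1/4.
The best pure response is route A with expected payoff 9/4.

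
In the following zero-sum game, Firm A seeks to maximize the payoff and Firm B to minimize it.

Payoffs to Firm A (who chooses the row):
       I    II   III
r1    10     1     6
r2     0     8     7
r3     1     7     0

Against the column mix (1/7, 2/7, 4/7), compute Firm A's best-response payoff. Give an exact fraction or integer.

44/7

r1: (10)·(1/7) + (1)·(2/7) + (6)·(4/7) = 36/7.
r2: (0)·(1/7) + (8)·(2/7) + (7)·(4/7) = 44/7.
r3: (1)·(1/7) + (7)·(2/7) + (0)·(4/7) = 15/7.
The best pure response is r2 with expected payoff 44/7.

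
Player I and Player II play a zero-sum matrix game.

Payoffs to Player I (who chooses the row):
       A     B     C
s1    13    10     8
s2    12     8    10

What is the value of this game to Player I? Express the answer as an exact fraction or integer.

Column A is strictly dominated by C for Player II (it gives Player I more in every row).
The remaining 2×2 game on (s1, s2) × (B, C) has no saddle point. Let Player I play s1 with probability p; indifference gives 10p + 8(1−p) = 8p + 10(1−p), so p = 1/2.
Similarly Player II's optimal q on B is 1/2, and the value is 10·(1/2) + (8)·(1/2) = 9.

9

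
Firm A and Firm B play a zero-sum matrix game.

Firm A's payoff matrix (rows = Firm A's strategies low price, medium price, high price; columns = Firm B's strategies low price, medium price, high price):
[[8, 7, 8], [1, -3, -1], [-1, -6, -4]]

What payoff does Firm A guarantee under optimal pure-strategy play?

Row minima: 7, -3, -6 → Firm A's maximin is 7.
Column maxima: 8, 7, 8 → Firm B's minimax is 7.
They coincide at (low price, medium price), so the value is 7.

7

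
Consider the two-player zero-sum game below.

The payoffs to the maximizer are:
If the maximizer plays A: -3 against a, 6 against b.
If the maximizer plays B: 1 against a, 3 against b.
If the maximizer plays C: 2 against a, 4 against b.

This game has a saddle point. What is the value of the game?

2

Row minima: -3, 1, 2 → the maximizer's maximin is 2.
Column maxima: 2, 6 → the minimizer's minimax is 2.
They coincide at (C, a), so the value is 2.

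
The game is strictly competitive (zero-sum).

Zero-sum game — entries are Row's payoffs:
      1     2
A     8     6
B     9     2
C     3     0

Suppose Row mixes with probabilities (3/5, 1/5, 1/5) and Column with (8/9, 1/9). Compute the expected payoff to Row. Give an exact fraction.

Against (8/9, 1/9), each row's expected payoff is A: 70/9; B: 74/9; C: 8/3.
Taking the (3/5, 1/5, 1/5)-weighted average: (3/5)·(70/9) + (1/5)·(74/9) + (1/5)·(8/3) = 308/45.

308/45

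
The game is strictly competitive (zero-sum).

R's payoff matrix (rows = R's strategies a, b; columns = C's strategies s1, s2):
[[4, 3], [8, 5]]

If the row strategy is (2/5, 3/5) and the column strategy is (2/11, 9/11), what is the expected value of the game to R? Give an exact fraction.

23/5

Against (2/11, 9/11), each row's expected payoff is a: 35/11; b: 61/11.
Taking the (2/5, 3/5)-weighted average: (2/5)·(35/11) + (3/5)·(61/11) = 23/5.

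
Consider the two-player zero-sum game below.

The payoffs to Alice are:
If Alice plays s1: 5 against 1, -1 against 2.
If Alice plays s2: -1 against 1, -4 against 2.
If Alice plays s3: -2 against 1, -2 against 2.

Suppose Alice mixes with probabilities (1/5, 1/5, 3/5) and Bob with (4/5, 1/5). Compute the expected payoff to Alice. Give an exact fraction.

-19/25

Against (4/5, 1/5), each row's expected payoff is s1: 19/5; s2: -8/5; s3: -2.
Taking the (1/5, 1/5, 3/5)-weighted average: (1/5)·(19/5) + (1/5)·(-8/5) + (3/5)·(-2) = -19/25.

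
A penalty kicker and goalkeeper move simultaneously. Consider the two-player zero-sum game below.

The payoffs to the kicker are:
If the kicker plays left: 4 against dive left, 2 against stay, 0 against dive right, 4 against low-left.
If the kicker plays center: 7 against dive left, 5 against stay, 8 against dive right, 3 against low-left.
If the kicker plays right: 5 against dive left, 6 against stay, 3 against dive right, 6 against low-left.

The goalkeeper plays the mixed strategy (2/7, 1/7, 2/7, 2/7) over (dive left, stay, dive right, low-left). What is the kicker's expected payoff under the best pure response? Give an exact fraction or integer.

41/7

left: (4)·(2/7) + (2)·(1/7) + (0)·(2/7) + (4)·(2/7) = 18/7.
center: (7)·(2/7) + (5)·(1/7) + (8)·(2/7) + (3)·(2/7) = 41/7.
right: (5)·(2/7) + (6)·(1/7) + (3)·(2/7) + (6)·(2/7) = 34/7.
The best pure response is center with expected payoff 41/7.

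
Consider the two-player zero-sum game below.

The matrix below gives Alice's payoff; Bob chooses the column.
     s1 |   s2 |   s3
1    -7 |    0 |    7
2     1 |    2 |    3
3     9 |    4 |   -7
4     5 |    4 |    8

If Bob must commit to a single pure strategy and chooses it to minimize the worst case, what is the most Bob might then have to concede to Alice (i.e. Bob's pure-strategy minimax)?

4

The worst case (largest entry) in each column is s1: 9, s2: 4, s3: 8.
The best (smallest) of these is 4.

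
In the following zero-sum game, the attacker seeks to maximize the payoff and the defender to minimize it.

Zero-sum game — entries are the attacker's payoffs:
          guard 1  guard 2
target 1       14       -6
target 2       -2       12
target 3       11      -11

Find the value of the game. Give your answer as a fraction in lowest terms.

78/17

Row target 3 is strictly dominated by row target 1, so the attacker never plays it.
The remaining 2×2 game on (target 1, target 2) × (guard 1, guard 2) has no saddle point. Let the attacker play target 1 with probability p; indifference gives 14p − 2(1−p) = −6p + 12(1−p), so p = 7/17.
Similarly the defender's optimal q on guard 1 is 9/17, and the value is 14·(9/17) + (-6)·(8/17) = 78/17.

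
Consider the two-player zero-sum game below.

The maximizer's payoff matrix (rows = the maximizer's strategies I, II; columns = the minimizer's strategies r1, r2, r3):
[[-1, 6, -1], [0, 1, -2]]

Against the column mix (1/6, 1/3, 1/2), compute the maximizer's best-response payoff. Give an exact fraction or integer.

4/3

I: (-1)·(1/6) + (6)·(1/3) + (-1)·(1/2) = 4/3.
II: (0)·(1/6) + (1)·(1/3) + (-2)·(1/2) = -2/3.
The best pure response is I with expected payoff 4/3.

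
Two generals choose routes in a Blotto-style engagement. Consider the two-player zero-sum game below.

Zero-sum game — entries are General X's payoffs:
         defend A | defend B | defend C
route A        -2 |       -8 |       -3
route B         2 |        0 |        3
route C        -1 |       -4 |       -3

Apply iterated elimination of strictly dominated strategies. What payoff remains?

Row route C is strictly dominated by row route B (2>-1, 0>-4, 3>-3); eliminate route C.
Row route A is strictly dominated by row route B (2>-2, 0>-8, 3>-3); eliminate route A.
Column defend C is strictly dominated by defend A for General Y (2<3); eliminate defend C.
Column defend A is strictly dominated by defend B for General Y (0<2); eliminate defend A.
Only (route B, defend B) remains, with payoff 0.

0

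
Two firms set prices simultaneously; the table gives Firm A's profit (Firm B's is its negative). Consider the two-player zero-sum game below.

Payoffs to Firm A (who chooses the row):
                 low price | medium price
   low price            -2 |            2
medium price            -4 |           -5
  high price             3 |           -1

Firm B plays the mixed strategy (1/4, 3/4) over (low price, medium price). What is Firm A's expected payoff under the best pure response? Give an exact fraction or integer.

low price: (-2)·(1/4) + (2)·(3/4) = 1.
medium price: (-4)·(1/4) + (-5)·(3/4) = -19/4.
high price: (3)·(1/4) + (-1)·(3/4) = 0.
The best pure response is low price with expected payoff 1.

1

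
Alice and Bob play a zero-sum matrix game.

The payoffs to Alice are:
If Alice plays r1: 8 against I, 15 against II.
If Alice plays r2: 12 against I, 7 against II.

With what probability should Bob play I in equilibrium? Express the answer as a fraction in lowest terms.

2/3

Row minima are 8 and 7, so Alice's maximin is 8; column maxima are 12 and 15, so Bob's minimax is 12. These differ, so the equilibrium is in mixed strategies.
Let Bob play I with probability q. Alice is indifferent when 8q + 15(1−q) = 12q + 7(1−q), giving q = 2/3.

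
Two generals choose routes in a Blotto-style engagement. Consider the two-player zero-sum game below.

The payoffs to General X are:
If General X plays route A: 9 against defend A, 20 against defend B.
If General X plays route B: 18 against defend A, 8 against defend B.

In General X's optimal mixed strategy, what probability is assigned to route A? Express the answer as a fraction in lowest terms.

Row minima are 9 and 8, so General X's maximin is 9; column maxima are 18 and 20, so General Y's minimax is 18. These differ, so the equilibrium is in mixed strategies.
Let General X play route A with probability p. General Y is indifferent when 9p + 18(1−p) = 20p + 8(1−p), giving p = 10/21.

10/21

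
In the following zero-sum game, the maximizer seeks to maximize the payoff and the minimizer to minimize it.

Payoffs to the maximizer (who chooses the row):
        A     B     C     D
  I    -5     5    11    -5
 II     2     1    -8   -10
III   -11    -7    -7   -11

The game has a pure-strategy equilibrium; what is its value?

Row minima: -5, -10, -11 → the maximizer's maximin is -5.
Column maxima: 2, 5, 11, -5 → the minimizer's minimax is -5.
They coincide at (I, D), so the value is -5.

-5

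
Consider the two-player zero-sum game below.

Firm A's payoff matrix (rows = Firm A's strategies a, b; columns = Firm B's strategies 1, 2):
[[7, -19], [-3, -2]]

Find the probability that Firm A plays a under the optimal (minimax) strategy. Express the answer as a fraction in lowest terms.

Row minima are -19 and -3, so Firm A's maximin is -3; column maxima are 7 and -2, so Firm B's minimax is -2. These differ, so the equilibrium is in mixed strategies.
Let Firm A play a with probability p. Firm B is indifferent when 7p − 3(1−p) = −19p − 2(1−p), giving p = 1/27.

1/27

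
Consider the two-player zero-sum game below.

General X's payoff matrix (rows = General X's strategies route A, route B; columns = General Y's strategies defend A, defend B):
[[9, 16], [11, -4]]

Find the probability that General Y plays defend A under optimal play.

10/11

Row minima are 9 and -4, so General X's maximin is 9; column maxima are 11 and 16, so General Y's minimax is 11. These differ, so the equilibrium is in mixed strategies.
Let General Y play defend A with probability q. General X is indifferent when 9q + 16(1−q) = 11q − 4(1−q), giving q = 10/11.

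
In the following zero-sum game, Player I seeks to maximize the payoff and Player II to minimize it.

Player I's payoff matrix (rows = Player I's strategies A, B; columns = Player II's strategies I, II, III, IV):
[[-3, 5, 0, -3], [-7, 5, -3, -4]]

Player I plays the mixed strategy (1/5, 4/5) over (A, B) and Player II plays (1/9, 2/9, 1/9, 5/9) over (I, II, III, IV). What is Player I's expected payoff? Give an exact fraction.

Against (1/9, 2/9, 1/9, 5/9), each row's expected payoff is A: -8/9; B: -20/9.
Taking the (1/5, 4/5)-weighted average: (1/5)·(-8/9) + (4/5)·(-20/9) = -88/45.

-88/45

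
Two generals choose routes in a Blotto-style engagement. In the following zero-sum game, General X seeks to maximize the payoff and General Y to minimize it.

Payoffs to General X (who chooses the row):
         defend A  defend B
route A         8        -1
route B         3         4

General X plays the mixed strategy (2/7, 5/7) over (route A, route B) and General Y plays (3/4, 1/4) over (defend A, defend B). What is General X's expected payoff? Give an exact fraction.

Against (3/4, 1/4), each row's expected payoff is route A: 23/4; route B: 13/4.
Taking the (2/7, 5/7)-weighted average: (2/7)·(23/4) + (5/7)·(13/4) = 111/28.

111/28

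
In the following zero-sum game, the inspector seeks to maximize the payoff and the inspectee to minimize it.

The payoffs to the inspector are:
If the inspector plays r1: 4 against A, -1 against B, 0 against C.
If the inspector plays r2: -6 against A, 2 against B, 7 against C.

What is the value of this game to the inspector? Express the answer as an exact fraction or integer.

2/13

Column C is strictly dominated by B for the inspectee (it gives the inspector more in every row).
The remaining 2×2 game on (r1, r2) × (A, B) has no saddle point. Let the inspector play r1 with probability p; indifference gives 4p − 6(1−p) = −p + 2(1−p), so p = 8/13.
Similarly the inspectee's optimal q on A is 3/13, and the value is 4·(3/13) + (-1)·(10/13) = 2/13.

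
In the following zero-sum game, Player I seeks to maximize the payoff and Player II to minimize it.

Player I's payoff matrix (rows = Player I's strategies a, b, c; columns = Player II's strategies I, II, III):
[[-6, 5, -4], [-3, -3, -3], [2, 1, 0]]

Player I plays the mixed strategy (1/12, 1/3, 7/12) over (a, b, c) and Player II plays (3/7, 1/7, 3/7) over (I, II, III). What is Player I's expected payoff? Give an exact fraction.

-5/7

Against (3/7, 1/7, 3/7), each row's expected payoff is a: -25/7; b: -3; c: 1.
Taking the (1/12, 1/3, 7/12)-weighted average: (1/12)·(-25/7) + (1/3)·(-3) + (7/12)·(1) = -5/7.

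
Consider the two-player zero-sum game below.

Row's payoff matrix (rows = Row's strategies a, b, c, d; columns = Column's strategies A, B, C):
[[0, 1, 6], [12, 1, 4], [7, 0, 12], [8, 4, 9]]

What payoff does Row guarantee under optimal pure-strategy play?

Row minima: 0, 1, 0, 4 → Row's maximin is 4.
Column maxima: 12, 4, 12 → Column's minimax is 4.
They coincide at (d, B), so the value is 4.

4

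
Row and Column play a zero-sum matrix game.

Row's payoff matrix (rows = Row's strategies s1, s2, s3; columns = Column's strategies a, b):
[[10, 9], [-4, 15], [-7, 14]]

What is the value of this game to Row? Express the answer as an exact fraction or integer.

93/10

Row s3 is strictly dominated by row s2, so Row never plays it.
The remaining 2×2 game on (s1, s2) × (a, b) has no saddle point. Let Row play s1 with probability p; indifference gives 10p − 4(1−p) = 9p + 15(1−p), so p = 19/20.
Similarly Column's optimal q on a is 3/10, and the value is 10·(3/10) + (9)·(7/10) = 93/10.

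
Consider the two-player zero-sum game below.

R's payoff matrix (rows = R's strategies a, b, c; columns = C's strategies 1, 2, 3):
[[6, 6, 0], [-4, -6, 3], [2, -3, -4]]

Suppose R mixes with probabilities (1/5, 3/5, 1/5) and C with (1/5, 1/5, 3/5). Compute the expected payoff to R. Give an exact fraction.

Against (1/5, 1/5, 3/5), each row's expected payoff is a: 12/5; b: -1/5; c: -13/5.
Taking the (1/5, 3/5, 1/5)-weighted average: (1/5)·(12/5) + (3/5)·(-1/5) + (1/5)·(-13/5) = -4/25.

-4/25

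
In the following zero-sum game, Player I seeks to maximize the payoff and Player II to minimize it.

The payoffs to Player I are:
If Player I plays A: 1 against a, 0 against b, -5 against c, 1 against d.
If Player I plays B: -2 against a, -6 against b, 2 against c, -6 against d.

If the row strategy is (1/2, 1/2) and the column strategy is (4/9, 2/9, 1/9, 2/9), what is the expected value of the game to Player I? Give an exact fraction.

-29/18

Against (4/9, 2/9, 1/9, 2/9), each row's expected payoff is A: 1/9; B: -10/3.
Taking the (1/2, 1/2)-weighted average: (1/2)·(1/9) + (1/2)·(-10/3) = -29/18.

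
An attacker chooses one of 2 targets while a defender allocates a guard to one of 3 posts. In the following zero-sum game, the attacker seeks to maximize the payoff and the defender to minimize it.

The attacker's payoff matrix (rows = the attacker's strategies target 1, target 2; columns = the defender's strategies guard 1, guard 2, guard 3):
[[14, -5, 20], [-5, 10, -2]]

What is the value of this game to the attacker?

115/34

Column guard 3 is strictly dominated by guard 1 for the defender (it gives the attacker more in every row).
The remaining 2×2 game on (target 1, target 2) × (guard 1, guard 2) has no saddle point. Let the attacker play target 1 with probability p; indifference gives 14p − 5(1−p) = −5p + 10(1−p), so p = 15/34.
Similarly the defender's optimal q on guard 1 is 15/34, and the value is 14·(15/34) + (-5)·(19/34) = 115/34.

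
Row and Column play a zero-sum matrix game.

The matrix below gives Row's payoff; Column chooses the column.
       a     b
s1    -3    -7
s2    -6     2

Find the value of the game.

-4

Row minima are -7 and -6, so Row's maximin is -6; column maxima are -3 and 2, so Column's minimax is -3. These differ, so the equilibrium is in mixed strategies.
Let Row play s1 with probability p. Column is indifferent when −3p − 6(1−p) = −7p + 2(1−p), giving p = 2/3.
Let Column play a with probability q. Row is indifferent when −3q − 7(1−q) = −6q + 2(1−q), giving q = 3/4.
The value is -3·(3/4) + (-7)·(1/4) = -4.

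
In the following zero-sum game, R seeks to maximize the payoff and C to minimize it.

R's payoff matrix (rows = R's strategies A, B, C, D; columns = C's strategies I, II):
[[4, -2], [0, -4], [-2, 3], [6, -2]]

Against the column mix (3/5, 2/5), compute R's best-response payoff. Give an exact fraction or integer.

A: (4)·(3/5) + (-2)·(2/5) = 8/5.
B: (0)·(3/5) + (-4)·(2/5) = -8/5.
C: (-2)·(3/5) + (3)·(2/5) = 0.
D: (6)·(3/5) + (-2)·(2/5) = 14/5.
The best pure response is D with expected payoff 14/5.

14/5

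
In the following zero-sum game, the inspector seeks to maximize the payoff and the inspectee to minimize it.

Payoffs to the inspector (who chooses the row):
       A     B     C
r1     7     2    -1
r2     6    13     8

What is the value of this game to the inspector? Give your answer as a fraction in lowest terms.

Column B is strictly dominated by C for the inspectee (it gives the inspector more in every row).
The remaining 2×2 game on (r1, r2) × (A, C) has no saddle point. Let the inspector play r1 with probability p; indifference gives 7p + 6(1−p) = −p + 8(1−p), so p = 1/5.
Similarly the inspectee's optimal q on A is 9/10, and the value is 7·(9/10) + (-1)·(1/10) = 31/5.

31/5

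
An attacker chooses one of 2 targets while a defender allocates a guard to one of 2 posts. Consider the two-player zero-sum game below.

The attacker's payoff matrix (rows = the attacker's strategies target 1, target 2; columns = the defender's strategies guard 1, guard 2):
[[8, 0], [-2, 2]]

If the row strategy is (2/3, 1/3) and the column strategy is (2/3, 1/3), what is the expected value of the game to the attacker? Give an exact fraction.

10/3

Against (2/3, 1/3), each row's expected payoff is target 1: 16/3; target 2: -2/3.
Taking the (2/3, 1/3)-weighted average: (2/3)·(16/3) + (1/3)·(-2/3) = 10/3.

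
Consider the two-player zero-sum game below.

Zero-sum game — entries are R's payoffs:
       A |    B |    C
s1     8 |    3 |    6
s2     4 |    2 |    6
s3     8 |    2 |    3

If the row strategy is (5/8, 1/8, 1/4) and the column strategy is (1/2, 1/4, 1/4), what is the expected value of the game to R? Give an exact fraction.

183/32

Against (1/2, 1/4, 1/4), each row's expected payoff is s1: 25/4; s2: 4; s3: 21/4.
Taking the (5/8, 1/8, 1/4)-weighted average: (5/8)·(25/4) + (1/8)·(4) + (1/4)·(21/4) = 183/32.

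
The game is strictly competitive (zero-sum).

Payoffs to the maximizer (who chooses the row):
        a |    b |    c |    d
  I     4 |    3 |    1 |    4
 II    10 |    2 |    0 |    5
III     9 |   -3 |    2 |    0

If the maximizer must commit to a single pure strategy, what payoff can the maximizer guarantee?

1

The worst-case payoff for each row is I: 1, II: 0, III: -3.
The best of these is 1.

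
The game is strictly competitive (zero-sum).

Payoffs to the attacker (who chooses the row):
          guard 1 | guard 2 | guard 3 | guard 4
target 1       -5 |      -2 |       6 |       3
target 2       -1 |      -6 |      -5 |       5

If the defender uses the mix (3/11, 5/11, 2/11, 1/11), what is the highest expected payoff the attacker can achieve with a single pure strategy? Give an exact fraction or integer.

target 1: (-5)·(3/11) + (-2)·(5/11) + (6)·(2/11) + (3)·(1/11) = -10/11.
target 2: (-1)·(3/11) + (-6)·(5/11) + (-5)·(2/11) + (5)·(1/11) = -38/11.
The best pure response is target 1 with expected payoff -10/11.

-10/11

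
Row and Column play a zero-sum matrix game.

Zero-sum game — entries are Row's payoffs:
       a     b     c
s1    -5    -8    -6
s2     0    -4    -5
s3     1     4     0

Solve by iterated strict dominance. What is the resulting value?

Column a is strictly dominated by c for Column (-6<-5, -5<0, 0<1); eliminate a.
Row s2 is strictly dominated by row s3 (4>-4, 0>-5); eliminate s2.
Row s1 is strictly dominated by row s3 (4>-8, 0>-6); eliminate s1.
Column b is strictly dominated by c for Column (0<4); eliminate b.
Only (s3, c) remains, with payoff 0.

0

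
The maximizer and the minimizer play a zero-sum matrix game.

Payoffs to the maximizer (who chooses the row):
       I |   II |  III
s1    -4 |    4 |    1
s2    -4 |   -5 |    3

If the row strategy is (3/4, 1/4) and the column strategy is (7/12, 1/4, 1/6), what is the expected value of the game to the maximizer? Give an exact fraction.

-79/48

Against (7/12, 1/4, 1/6), each row's expected payoff is s1: -7/6; s2: -37/12.
Taking the (3/4, 1/4)-weighted average: (3/4)·(-7/6) + (1/4)·(-37/12) = -79/48.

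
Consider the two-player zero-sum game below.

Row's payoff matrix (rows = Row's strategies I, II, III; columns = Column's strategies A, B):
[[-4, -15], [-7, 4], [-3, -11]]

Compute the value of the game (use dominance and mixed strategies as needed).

Row I is strictly dominated by row III, so Row never plays it.
The remaining 2×2 game on (II, III) × (A, B) has no saddle point. Let Row play II with probability p; indifference gives −7p − 3(1−p) = 4p − 11(1−p), so p = 8/19.
Similarly Column's optimal q on A is 15/19, and the value is -7·(15/19) + (4)·(4/19) = -89/19.

-89/19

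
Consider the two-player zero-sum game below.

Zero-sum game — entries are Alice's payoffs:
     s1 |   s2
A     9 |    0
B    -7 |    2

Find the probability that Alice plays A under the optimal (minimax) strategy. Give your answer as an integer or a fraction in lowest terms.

1/2

Row minima are 0 and -7, so Alice's maximin is 0; column maxima are 9 and 2, so Bob's minimax is 2. These differ, so the equilibrium is in mixed strategies.
Let Alice play A with probability p. Bob is indifferent when 9p − 7(1−p) = 2(1−p), giving p = 1/2.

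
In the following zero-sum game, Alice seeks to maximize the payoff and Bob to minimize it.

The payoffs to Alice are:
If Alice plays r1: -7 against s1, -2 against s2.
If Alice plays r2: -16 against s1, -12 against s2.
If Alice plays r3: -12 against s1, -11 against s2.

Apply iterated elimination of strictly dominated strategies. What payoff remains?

-7

Row r3 is strictly dominated by row r1 (-7>-12, -2>-11); eliminate r3.
Column s2 is strictly dominated by s1 for Bob (-7<-2, -16<-12); eliminate s2.
Row r2 is strictly dominated by row r1 (-7>-16); eliminate r2.
Only (r1, s1) remains, with payoff -7.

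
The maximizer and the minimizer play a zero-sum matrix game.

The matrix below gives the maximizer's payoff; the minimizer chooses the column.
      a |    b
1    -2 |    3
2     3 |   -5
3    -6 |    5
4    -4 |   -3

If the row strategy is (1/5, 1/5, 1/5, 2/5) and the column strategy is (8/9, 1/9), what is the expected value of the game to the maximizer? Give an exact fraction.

Against (8/9, 1/9), each row's expected payoff is 1: -13/9; 2: 19/9; 3: -43/9; 4: -35/9.
Taking the (1/5, 1/5, 1/5, 2/5)-weighted average: (1/5)·(-13/9) + (1/5)·(19/9) + (1/5)·(-43/9) + (2/5)·(-35/9) = -107/45.

-107/45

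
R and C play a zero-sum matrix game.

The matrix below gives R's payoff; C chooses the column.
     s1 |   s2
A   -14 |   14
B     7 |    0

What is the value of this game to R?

Row minima are -14 and 0, so R's maximin is 0; column maxima are 7 and 14, so C's minimax is 7. These differ, so the equilibrium is in mixed strategies.
Let R play A with probability p. C is indifferent when −14p + 7(1−p) = 14p, giving p = 1/5.
Let C play s1 with probability q. R is indifferent when −14q + 14(1−q) = 7q, giving q = 2/5.
The value is -14·(2/5) + (14)·(3/5) = 14/5.

14/5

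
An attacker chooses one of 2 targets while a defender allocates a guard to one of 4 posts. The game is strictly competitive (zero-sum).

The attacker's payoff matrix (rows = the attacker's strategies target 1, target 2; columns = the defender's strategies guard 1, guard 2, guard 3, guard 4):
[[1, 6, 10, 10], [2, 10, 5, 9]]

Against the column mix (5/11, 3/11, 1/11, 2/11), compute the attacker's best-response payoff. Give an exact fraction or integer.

63/11

target 1: (1)·(5/11) + (6)·(3/11) + (10)·(1/11) + (10)·(2/11) = 53/11.
target 2: (2)·(5/11) + (10)·(3/11) + (5)·(1/11) + (9)·(2/11) = 63/11.
The best pure response is target 2 with expected payoff 63/11.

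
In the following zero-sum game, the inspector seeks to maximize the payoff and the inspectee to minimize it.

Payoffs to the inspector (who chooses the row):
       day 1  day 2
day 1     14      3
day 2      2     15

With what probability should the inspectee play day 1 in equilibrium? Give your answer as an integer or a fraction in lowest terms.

Row minima are 3 and 2, so the inspector's maximin is 3; column maxima are 14 and 15, so the inspectee's minimax is 14. These differ, so the equilibrium is in mixed strategies.
Let the inspectee play day 1 with probability q. The inspector is indifferent when 14q + 3(1−q) = 2q + 15(1−q), giving q = 1/2.

1/2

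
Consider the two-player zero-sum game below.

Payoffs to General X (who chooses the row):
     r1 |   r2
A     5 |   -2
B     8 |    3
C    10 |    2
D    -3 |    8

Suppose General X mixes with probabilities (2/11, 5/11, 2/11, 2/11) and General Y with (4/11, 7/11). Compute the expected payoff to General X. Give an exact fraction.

Against (4/11, 7/11), each row's expected payoff is A: 6/11; B: 53/11; C: 54/11; D: 4.
Taking the (2/11, 5/11, 2/11, 2/11)-weighted average: (2/11)·(6/11) + (5/11)·(53/11) + (2/11)·(54/11) + (2/11)·(4) = 43/11.

43/11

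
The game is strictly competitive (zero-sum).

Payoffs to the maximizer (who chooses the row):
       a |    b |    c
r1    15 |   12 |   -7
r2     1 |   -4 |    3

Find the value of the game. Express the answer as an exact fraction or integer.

4/13

Column a is strictly dominated by b for the minimizer (it gives the maximizer more in every row).
The remaining 2×2 game on (r1, r2) × (b, c) has no saddle point. Let the maximizer play r1 with probability p; indifference gives 12p − 4(1−p) = −7p + 3(1−p), so p = 7/26.
Similarly the minimizer's optimal q on b is 5/13, and the value is 12·(5/13) + (-7)·(8/13) = 4/13.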